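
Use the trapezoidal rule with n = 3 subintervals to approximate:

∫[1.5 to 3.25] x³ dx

f(x) = x³
a = 1.5, b = 3.25, n = 3
h = (b - a)/n = 0.583333

Trapezoidal rule: (h/2)[f(x₀) + 2f(x₁) + 2f(x₂) + ... + f(xₙ)]

x_0 = 1.5000, f(x_0) = 3.375000, coefficient = 1
x_1 = 2.0833, f(x_1) = 9.042245, coefficient = 2
x_2 = 2.6667, f(x_2) = 18.962963, coefficient = 2
x_3 = 3.2500, f(x_3) = 34.328125, coefficient = 1

I ≈ (0.583333/2) × 93.713542 = 27.333116
Exact value: 26.625977
Error: 0.707140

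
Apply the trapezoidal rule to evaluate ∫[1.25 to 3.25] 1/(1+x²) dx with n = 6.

f(x) = 1/(1+x²)
a = 1.25, b = 3.25, n = 6
h = (b - a)/n = 0.333333

Trapezoidal rule: (h/2)[f(x₀) + 2f(x₁) + 2f(x₂) + ... + f(xₙ)]

x_0 = 1.2500, f(x_0) = 0.390244, coefficient = 1
x_1 = 1.5833, f(x_1) = 0.285149, coefficient = 2
x_2 = 1.9167, f(x_2) = 0.213967, coefficient = 2
x_3 = 2.2500, f(x_3) = 0.164948, coefficient = 2
x_4 = 2.5833, f(x_4) = 0.130317, coefficient = 2
x_5 = 2.9167, f(x_5) = 0.105186, coefficient = 2
x_6 = 3.2500, f(x_6) = 0.086486, coefficient = 1

I ≈ (0.333333/2) × 2.275865 = 0.379311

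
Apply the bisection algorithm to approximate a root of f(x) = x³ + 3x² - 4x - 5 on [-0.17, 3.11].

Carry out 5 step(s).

f(x) = x³ + 3x² - 4x - 5
Initial interval: [-0.17, 3.11]

Iteration 1:
  c_1 = (-0.170000 + 3.110000)/2 = 1.470000
  f(c_1) = f(1.470000) = -1.220777
  f(a) × f(c) ≥ 0, new interval: [1.470000, 3.110000]
Iteration 2:
  c_2 = (1.470000 + 3.110000)/2 = 2.290000
  f(c_2) = f(2.290000) = 13.581289
  f(a) × f(c) < 0, new interval: [1.470000, 2.290000]
Iteration 3:
  c_3 = (1.470000 + 2.290000)/2 = 1.880000
  f(c_3) = f(1.880000) = 4.727872
  f(a) × f(c) < 0, new interval: [1.470000, 1.880000]
Iteration 4:
  c_4 = (1.470000 + 1.880000)/2 = 1.675000
  f(c_4) = f(1.675000) = 1.416297
  f(a) × f(c) < 0, new interval: [1.470000, 1.675000]
Iteration 5:
  c_5 = (1.470000 + 1.675000)/2 = 1.572500
  f(c_5) = f(1.572500) = 0.016678
  f(a) × f(c) < 0, new interval: [1.470000, 1.572500]

After 5 iteration(s), the approximation is c_5 = 1.572500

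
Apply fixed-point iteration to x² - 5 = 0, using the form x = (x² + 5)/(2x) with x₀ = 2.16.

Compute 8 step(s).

Equation: x² - 5 = 0
Fixed-point form: x = (x² + 5)/(2x)
x₀ = 2.16

x_1 = g(2.160000) = 2.237407
x_2 = g(2.237407) = 2.236068
x_3 = g(2.236068) = 2.236068
x_4 = g(2.236068) = 2.236068
x_5 = g(2.236068) = 2.236068
x_6 = g(2.236068) = 2.236068
x_7 = g(2.236068) = 2.236068
x_8 = g(2.236068) = 2.236068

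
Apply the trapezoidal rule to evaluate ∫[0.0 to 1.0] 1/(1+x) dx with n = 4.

f(x) = 1/(1+x)
a = 0.0, b = 1.0, n = 4
h = (b - a)/n = 0.250000

Trapezoidal rule: (h/2)[f(x₀) + 2f(x₁) + 2f(x₂) + ... + f(xₙ)]

x_0 = 0.0000, f(x_0) = 1.000000, coefficient = 1
x_1 = 0.2500, f(x_1) = 0.800000, coefficient = 2
x_2 = 0.5000, f(x_2) = 0.666667, coefficient = 2
x_3 = 0.7500, f(x_3) = 0.571429, coefficient = 2
x_4 = 1.0000, f(x_4) = 0.500000, coefficient = 1

I ≈ (0.250000/2) × 5.576190 = 0.697024
Exact value: 0.693147
Error: 0.003877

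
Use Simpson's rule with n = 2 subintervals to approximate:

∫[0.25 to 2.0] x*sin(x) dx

f(x) = x*sin(x)
a = 0.25, b = 2.0, n = 2
h = (b - a)/n = 0.875000

Simpson's rule: (h/3)[f(x₀) + 4f(x₁) + 2f(x₂) + ... + f(xₙ)]

x_0 = 0.2500, f(x_0) = 0.061851, coefficient = 1
x_1 = 1.1250, f(x_1) = 1.015051, coefficient = 4
x_2 = 2.0000, f(x_2) = 1.818595, coefficient = 1

I ≈ (0.875000/3) × 5.940650 = 1.732690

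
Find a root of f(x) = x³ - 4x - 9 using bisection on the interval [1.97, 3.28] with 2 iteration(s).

f(x) = x³ - 4x - 9
Initial interval: [1.97, 3.28]

Iteration 1:
  c_1 = (1.970000 + 3.280000)/2 = 2.625000
  f(c_1) = f(2.625000) = -1.412109
  f(a) × f(c) ≥ 0, new interval: [2.625000, 3.280000]
Iteration 2:
  c_2 = (2.625000 + 3.280000)/2 = 2.952500
  f(c_2) = f(2.952500) = 4.927699
  f(a) × f(c) < 0, new interval: [2.625000, 2.952500]

After 2 iteration(s), the approximation is c_2 = 2.952500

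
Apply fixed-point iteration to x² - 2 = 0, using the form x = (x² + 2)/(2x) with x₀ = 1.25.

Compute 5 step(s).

Equation: x² - 2 = 0
Fixed-point form: x = (x² + 2)/(2x)
x₀ = 1.25

x_1 = g(1.250000) = 1.425000
x_2 = g(1.425000) = 1.414254
x_3 = g(1.414254) = 1.414214
x_4 = g(1.414214) = 1.414214
x_5 = g(1.414214) = 1.414214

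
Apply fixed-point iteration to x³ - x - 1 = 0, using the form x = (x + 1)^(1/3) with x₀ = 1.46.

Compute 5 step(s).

Equation: x³ - x - 1 = 0
Fixed-point form: x = (x + 1)^(1/3)
x₀ = 1.46

x_1 = g(1.460000) = 1.349931
x_2 = g(1.349931) = 1.329490
x_3 = g(1.329490) = 1.325624
x_4 = g(1.325624) = 1.324890
x_5 = g(1.324890) = 1.324751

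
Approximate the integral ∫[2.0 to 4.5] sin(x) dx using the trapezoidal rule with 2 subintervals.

f(x) = sin(x)
a = 2.0, b = 4.5, n = 2
h = (b - a)/n = 1.250000

Trapezoidal rule: (h/2)[f(x₀) + 2f(x₁) + 2f(x₂) + ... + f(xₙ)]

x_0 = 2.0000, f(x_0) = 0.909297, coefficient = 1
x_1 = 3.2500, f(x_1) = -0.108195, coefficient = 2
x_2 = 4.5000, f(x_2) = -0.977530, coefficient = 1

I ≈ (1.250000/2) × -0.284623 = -0.177889
Exact value: -0.205351
Error: 0.027462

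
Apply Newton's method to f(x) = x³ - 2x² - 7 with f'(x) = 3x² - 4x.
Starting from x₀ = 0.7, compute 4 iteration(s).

f(x) = x³ - 2x² - 7
f'(x) = 3x² - 4x
x₀ = 0.7

Newton-Raphson formula: x_{n+1} = x_n - f(x_n)/f'(x_n)

Iteration 1:
  f(0.700000) = -7.637000
  f'(0.700000) = -1.330000
  x_1 = 0.700000 - (-7.637000)/(-1.330000) = -5.042105
Iteration 2:
  f(-5.042105) = -186.030213
  f'(-5.042105) = 96.436898
  x_2 = -5.042105 - (-186.030213)/96.436898 = -3.113070
Iteration 3:
  f(-3.113070) = -56.551793
  f'(-3.113070) = 41.525886
  x_3 = -3.113070 - (-56.551793)/41.525886 = -1.751225
Iteration 4:
  f(-1.751225) = -18.504220
  f'(-1.751225) = 16.205271
  x_4 = -1.751225 - (-18.504220)/16.205271 = -0.609361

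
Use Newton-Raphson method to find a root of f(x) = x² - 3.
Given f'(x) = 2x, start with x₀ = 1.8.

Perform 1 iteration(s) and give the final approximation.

f(x) = x² - 3
f'(x) = 2x
x₀ = 1.8

Newton-Raphson formula: x_{n+1} = x_n - f(x_n)/f'(x_n)

Iteration 1:
  f(1.800000) = 0.240000
  f'(1.800000) = 3.600000
  x_1 = 1.800000 - 0.240000/3.600000 = 1.733333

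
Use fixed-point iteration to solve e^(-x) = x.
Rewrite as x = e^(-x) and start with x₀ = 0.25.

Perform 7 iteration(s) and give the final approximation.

Equation: e^(-x) = x
Fixed-point form: x = e^(-x)
x₀ = 0.25

x_1 = g(0.250000) = 0.778801
x_2 = g(0.778801) = 0.458956
x_3 = g(0.458956) = 0.631943
x_4 = g(0.631943) = 0.531558
x_5 = g(0.531558) = 0.587689
x_6 = g(0.587689) = 0.555610
x_7 = g(0.555610) = 0.573722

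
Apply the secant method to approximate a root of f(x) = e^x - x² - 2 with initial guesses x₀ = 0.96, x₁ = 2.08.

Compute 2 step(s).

f(x) = e^x - x² - 2
x₀ = 0.96, x₁ = 2.08

Secant formula: x_{n+1} = x_n - f(x_n)(x_n - x_{n-1})/(f(x_n) - f(x_{n-1}))

Iteration 1:
  f(0.960000) = -0.309904
  f(2.080000) = 1.678069
  x_2 = 2.080000 - 1.678069×(2.080000 - 0.960000)/(1.678069 - (-0.309904))
       = 1.134596
Iteration 2:
  f(2.080000) = 1.678069
  f(1.134596) = -0.177391
  x_3 = 1.134596 - (-0.177391)×(1.134596 - 2.080000)/(-0.177391 - 1.678069)
       = 1.224981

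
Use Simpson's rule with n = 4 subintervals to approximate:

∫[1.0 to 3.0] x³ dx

f(x) = x³
a = 1.0, b = 3.0, n = 4
h = (b - a)/n = 0.500000

Simpson's rule: (h/3)[f(x₀) + 4f(x₁) + 2f(x₂) + ... + f(xₙ)]

x_0 = 1.0000, f(x_0) = 1.000000, coefficient = 1
x_1 = 1.5000, f(x_1) = 3.375000, coefficient = 4
x_2 = 2.0000, f(x_2) = 8.000000, coefficient = 2
x_3 = 2.5000, f(x_3) = 15.625000, coefficient = 4
x_4 = 3.0000, f(x_4) = 27.000000, coefficient = 1

I ≈ (0.500000/3) × 120.000000 = 20.000000
Exact value: 20.000000
Error: 0.000000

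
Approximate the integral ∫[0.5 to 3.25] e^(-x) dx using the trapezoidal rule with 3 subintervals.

f(x) = e^(-x)
a = 0.5, b = 3.25, n = 3
h = (b - a)/n = 0.916667

Trapezoidal rule: (h/2)[f(x₀) + 2f(x₁) + 2f(x₂) + ... + f(xₙ)]

x_0 = 0.5000, f(x_0) = 0.606531, coefficient = 1
x_1 = 1.4167, f(x_1) = 0.242521, coefficient = 2
x_2 = 2.3333, f(x_2) = 0.096972, coefficient = 2
x_3 = 3.2500, f(x_3) = 0.038774, coefficient = 1

I ≈ (0.916667/2) × 1.324291 = 0.606967
Exact value: 0.567756
Error: 0.039210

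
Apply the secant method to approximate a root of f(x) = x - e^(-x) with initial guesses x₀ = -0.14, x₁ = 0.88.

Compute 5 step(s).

f(x) = x - e^(-x)
x₀ = -0.14, x₁ = 0.88

Secant formula: x_{n+1} = x_n - f(x_n)(x_n - x_{n-1})/(f(x_n) - f(x_{n-1}))

Iteration 1:
  f(-0.140000) = -1.290274
  f(0.880000) = 0.465217
  x_2 = 0.880000 - 0.465217×(0.880000 - (-0.140000))/(0.465217 - (-1.290274))
       = 0.609693
Iteration 2:
  f(0.880000) = 0.465217
  f(0.609693) = 0.066175
  x_3 = 0.609693 - 0.066175×(0.609693 - 0.880000)/(0.066175 - 0.465217)
       = 0.564867
Iteration 3:
  f(0.609693) = 0.066175
  f(0.564867) = -0.003570
  x_4 = 0.564867 - (-0.003570)×(0.564867 - 0.609693)/(-0.003570 - 0.066175)
       = 0.567161
Iteration 4:
  f(0.564867) = -0.003570
  f(0.567161) = 0.000027
  x_5 = 0.567161 - 0.000027×(0.567161 - 0.564867)/(0.000027 - (-0.003570))
       = 0.567143
Iteration 5:
  f(0.567161) = 0.000027
  f(0.567143) = 0.000000
  x_6 = 0.567143 - 0.000000×(0.567143 - 0.567161)/(0.000000 - 0.000027)
       = 0.567143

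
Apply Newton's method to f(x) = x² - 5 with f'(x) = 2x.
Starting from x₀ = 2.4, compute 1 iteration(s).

f(x) = x² - 5
f'(x) = 2x
x₀ = 2.4

Newton-Raphson formula: x_{n+1} = x_n - f(x_n)/f'(x_n)

Iteration 1:
  f(2.400000) = 0.760000
  f'(2.400000) = 4.800000
  x_1 = 2.400000 - 0.760000/4.800000 = 2.241667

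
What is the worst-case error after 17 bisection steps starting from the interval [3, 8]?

Bisection error bound: |error| ≤ (b-a)/2^n
|error| ≤ (8 - 3)/2^17 = 5/2^17
|error| ≤ 0.0000381470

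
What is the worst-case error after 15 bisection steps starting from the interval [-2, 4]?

Bisection error bound: |error| ≤ (b-a)/2^n
|error| ≤ (4 - (-2))/2^15 = 6/2^15
|error| ≤ 0.0001831055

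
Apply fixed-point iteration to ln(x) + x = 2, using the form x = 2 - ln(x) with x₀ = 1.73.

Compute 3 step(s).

Equation: ln(x) + x = 2
Fixed-point form: x = 2 - ln(x)
x₀ = 1.73

x_1 = g(1.730000) = 1.451879
x_2 = g(1.451879) = 1.627142
x_3 = g(1.627142) = 1.513175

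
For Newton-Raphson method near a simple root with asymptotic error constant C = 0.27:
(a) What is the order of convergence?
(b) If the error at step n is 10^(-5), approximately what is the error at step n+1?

(a) Newton-Raphson has quadratic (order 2) convergence near simple roots.
    This means |e_{n+1}| ≈ C|e_n|².

(b) With |e_n| = 10^(-5) and C = 0.27:
    |e_{n+1}| ≈ 0.27 × (10^(-5))² = 0.27 × 10^(-10)

(a) 2 (quadratic); (b) |e_{n+1}| ≈ 2.700e-11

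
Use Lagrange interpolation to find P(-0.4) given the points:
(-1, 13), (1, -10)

Lagrange interpolation formula:
P(x) = Σ yᵢ × Lᵢ(x)
where Lᵢ(x) = Π_{j≠i} (x - xⱼ)/(xᵢ - xⱼ)

L_0(-0.4) = (-0.4 - 1)/(-1 - 1) = 0.700000
L_1(-0.4) = (-0.4 - (-1))/(1 - (-1)) = 0.300000

P(-0.4) = 13×L_0(-0.4) + (-10)×L_1(-0.4)
P(-0.4) = 6.100000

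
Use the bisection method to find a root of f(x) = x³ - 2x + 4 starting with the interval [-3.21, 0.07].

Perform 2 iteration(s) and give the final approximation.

f(x) = x³ - 2x + 4
Initial interval: [-3.21, 0.07]

Iteration 1:
  c_1 = (-3.210000 + 0.070000)/2 = -1.570000
  f(c_1) = f(-1.570000) = 3.270107
  f(a) × f(c) < 0, new interval: [-3.210000, -1.570000]
Iteration 2:
  c_2 = (-3.210000 + (-1.570000))/2 = -2.390000
  f(c_2) = f(-2.390000) = -4.871919
  f(a) × f(c) ≥ 0, new interval: [-2.390000, -1.570000]

After 2 iteration(s), the approximation is c_2 = -2.390000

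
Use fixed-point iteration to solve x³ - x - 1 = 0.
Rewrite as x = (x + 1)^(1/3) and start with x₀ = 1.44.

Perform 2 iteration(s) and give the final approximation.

Equation: x³ - x - 1 = 0
Fixed-point form: x = (x + 1)^(1/3)
x₀ = 1.44

x_1 = g(1.440000) = 1.346263
x_2 = g(1.346263) = 1.328798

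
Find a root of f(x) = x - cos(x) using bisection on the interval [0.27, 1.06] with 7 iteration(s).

f(x) = x - cos(x)
Initial interval: [0.27, 1.06]

Iteration 1:
  c_1 = (0.270000 + 1.060000)/2 = 0.665000
  f(c_1) = f(0.665000) = -0.121917
  f(a) × f(c) ≥ 0, new interval: [0.665000, 1.060000]
Iteration 2:
  c_2 = (0.665000 + 1.060000)/2 = 0.862500
  f(c_2) = f(0.862500) = 0.211959
  f(a) × f(c) < 0, new interval: [0.665000, 0.862500]
Iteration 3:
  c_3 = (0.665000 + 0.862500)/2 = 0.763750
  f(c_3) = f(0.763750) = 0.041503
  f(a) × f(c) < 0, new interval: [0.665000, 0.763750]
Iteration 4:
  c_4 = (0.665000 + 0.763750)/2 = 0.714375
  f(c_4) = f(0.714375) = -0.041128
  f(a) × f(c) ≥ 0, new interval: [0.714375, 0.763750]
Iteration 5:
  c_5 = (0.714375 + 0.763750)/2 = 0.739062
  f(c_5) = f(0.739062) = -0.000038
  f(a) × f(c) ≥ 0, new interval: [0.739062, 0.763750]
Iteration 6:
  c_6 = (0.739062 + 0.763750)/2 = 0.751406
  f(c_6) = f(0.751406) = 0.020677
  f(a) × f(c) < 0, new interval: [0.739062, 0.751406]
Iteration 7:
  c_7 = (0.739062 + 0.751406)/2 = 0.745234
  f(c_7) = f(0.745234) = 0.010305
  f(a) × f(c) < 0, new interval: [0.739062, 0.745234]

After 7 iteration(s), the approximation is c_7 = 0.745234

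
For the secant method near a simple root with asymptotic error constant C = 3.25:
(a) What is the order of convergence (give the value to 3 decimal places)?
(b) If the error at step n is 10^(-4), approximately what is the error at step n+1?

(a) Secant method has superlinear convergence with order φ = (1+√5)/2 ≈ 1.618.
    This means |e_{n+1}| ≈ C|e_n|^1.618.

(b) With |e_n| = 10^(-4) and C = 3.25:
    |e_{n+1}| ≈ 3.25 × (10^(-4))^1.618 = 3.25 × 10^(-6.47)

(a) ≈ 1.618 (golden ratio); (b) |e_{n+1}| ≈ 1.096e-06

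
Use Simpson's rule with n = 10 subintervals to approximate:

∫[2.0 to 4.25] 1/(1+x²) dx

f(x) = 1/(1+x²)
a = 2.0, b = 4.25, n = 10
h = (b - a)/n = 0.225000

Simpson's rule: (h/3)[f(x₀) + 4f(x₁) + 2f(x₂) + ... + f(xₙ)]

x_0 = 2.0000, f(x_0) = 0.200000, coefficient = 1
x_1 = 2.2250, f(x_1) = 0.168050, coefficient = 4
x_2 = 2.4500, f(x_2) = 0.142806, coefficient = 2
x_3 = 2.6750, f(x_3) = 0.122615, coefficient = 4
x_4 = 2.9000, f(x_4) = 0.106270, coefficient = 2
x_5 = 3.1250, f(x_5) = 0.092888, coefficient = 4
x_6 = 3.3500, f(x_6) = 0.081816, coefficient = 2
x_7 = 3.5750, f(x_7) = 0.072566, coefficient = 4
x_8 = 3.8000, f(x_8) = 0.064767, coefficient = 2
x_9 = 4.0250, f(x_9) = 0.058137, coefficient = 4
x_10 = 4.2500, f(x_10) = 0.052459, coefficient = 1

I ≈ (0.225000/3) × 3.100800 = 0.232560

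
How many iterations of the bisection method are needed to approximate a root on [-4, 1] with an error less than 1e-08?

We need (b-a)/2^n ≤ 1e-08
(1 - (-4))/2^n ≤ 1e-08
5/2^n ≤ 1e-08
2^n ≥ 500000000
n ≥ log₂(500000000) = 28.90
n ≥ 29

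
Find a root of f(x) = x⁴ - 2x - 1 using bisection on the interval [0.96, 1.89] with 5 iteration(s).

f(x) = x⁴ - 2x - 1
Initial interval: [0.96, 1.89]

Iteration 1:
  c_1 = (0.960000 + 1.890000)/2 = 1.425000
  f(c_1) = f(1.425000) = 0.273438
  f(a) × f(c) < 0, new interval: [0.960000, 1.425000]
Iteration 2:
  c_2 = (0.960000 + 1.425000)/2 = 1.192500
  f(c_2) = f(1.192500) = -1.362756
  f(a) × f(c) ≥ 0, new interval: [1.192500, 1.425000]
Iteration 3:
  c_3 = (1.192500 + 1.425000)/2 = 1.308750
  f(c_3) = f(1.308750) = -0.683725
  f(a) × f(c) ≥ 0, new interval: [1.308750, 1.425000]
Iteration 4:
  c_4 = (1.308750 + 1.425000)/2 = 1.366875
  f(c_4) = f(1.366875) = -0.243028
  f(a) × f(c) ≥ 0, new interval: [1.366875, 1.425000]
Iteration 5:
  c_5 = (1.366875 + 1.425000)/2 = 1.395937
  f(c_5) = f(1.395937) = 0.005329
  f(a) × f(c) < 0, new interval: [1.366875, 1.395937]

After 5 iteration(s), the approximation is c_5 = 1.395937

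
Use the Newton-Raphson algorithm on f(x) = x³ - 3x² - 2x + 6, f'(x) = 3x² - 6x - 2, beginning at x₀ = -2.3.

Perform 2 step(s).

f(x) = x³ - 3x² - 2x + 6
f'(x) = 3x² - 6x - 2
x₀ = -2.3

Newton-Raphson formula: x_{n+1} = x_n - f(x_n)/f'(x_n)

Iteration 1:
  f(-2.300000) = -17.437000
  f'(-2.300000) = 27.670000
  x_1 = -2.300000 - (-17.437000)/27.670000 = -1.669823
Iteration 2:
  f(-1.669823) = -3.681261
  f'(-1.669823) = 16.383863
  x_2 = -1.669823 - (-3.681261)/16.383863 = -1.445135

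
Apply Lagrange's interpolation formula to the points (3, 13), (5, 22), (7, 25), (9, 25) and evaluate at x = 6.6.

Lagrange interpolation formula:
P(x) = Σ yᵢ × Lᵢ(x)
where Lᵢ(x) = Π_{j≠i} (x - xⱼ)/(xᵢ - xⱼ)

L_0(6.6) = (6.6 - 5)/(3 - 5) × (6.6 - 7)/(3 - 7) × (6.6 - 9)/(3 - 9) = -0.032000
L_1(6.6) = (6.6 - 3)/(5 - 3) × (6.6 - 7)/(5 - 7) × (6.6 - 9)/(5 - 9) = 0.216000
L_2(6.6) = (6.6 - 3)/(7 - 3) × (6.6 - 5)/(7 - 5) × (6.6 - 9)/(7 - 9) = 0.864000
L_3(6.6) = (6.6 - 3)/(9 - 3) × (6.6 - 5)/(9 - 5) × (6.6 - 7)/(9 - 7) = -0.048000

P(6.6) = 13×L_0(6.6) + 22×L_1(6.6) + 25×L_2(6.6) + 25×L_3(6.6)
P(6.6) = 24.736000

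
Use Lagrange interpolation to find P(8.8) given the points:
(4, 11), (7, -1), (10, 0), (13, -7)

Lagrange interpolation formula:
P(x) = Σ yᵢ × Lᵢ(x)
where Lᵢ(x) = Π_{j≠i} (x - xⱼ)/(xᵢ - xⱼ)

L_0(8.8) = (8.8 - 7)/(4 - 7) × (8.8 - 10)/(4 - 10) × (8.8 - 13)/(4 - 13) = -0.056000
L_1(8.8) = (8.8 - 4)/(7 - 4) × (8.8 - 10)/(7 - 10) × (8.8 - 13)/(7 - 13) = 0.448000
L_2(8.8) = (8.8 - 4)/(10 - 4) × (8.8 - 7)/(10 - 7) × (8.8 - 13)/(10 - 13) = 0.672000
L_3(8.8) = (8.8 - 4)/(13 - 4) × (8.8 - 7)/(13 - 7) × (8.8 - 10)/(13 - 10) = -0.064000

P(8.8) = 11×L_0(8.8) + (-1)×L_1(8.8) + 0×L_2(8.8) + (-7)×L_3(8.8)
P(8.8) = -0.616000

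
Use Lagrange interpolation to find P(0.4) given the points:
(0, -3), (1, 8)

Lagrange interpolation formula:
P(x) = Σ yᵢ × Lᵢ(x)
where Lᵢ(x) = Π_{j≠i} (x - xⱼ)/(xᵢ - xⱼ)

L_0(0.4) = (0.4 - 1)/(0 - 1) = 0.600000
L_1(0.4) = (0.4 - 0)/(1 - 0) = 0.400000

P(0.4) = (-3)×L_0(0.4) + 8×L_1(0.4)
P(0.4) = 1.400000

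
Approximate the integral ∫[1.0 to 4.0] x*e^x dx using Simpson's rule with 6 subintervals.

f(x) = x*e^x
a = 1.0, b = 4.0, n = 6
h = (b - a)/n = 0.500000

Simpson's rule: (h/3)[f(x₀) + 4f(x₁) + 2f(x₂) + ... + f(xₙ)]

x_0 = 1.0000, f(x_0) = 2.718282, coefficient = 1
x_1 = 1.5000, f(x_1) = 6.722534, coefficient = 4
x_2 = 2.0000, f(x_2) = 14.778112, coefficient = 2
x_3 = 2.5000, f(x_3) = 30.456235, coefficient = 4
x_4 = 3.0000, f(x_4) = 60.256611, coefficient = 2
x_5 = 3.5000, f(x_5) = 115.904082, coefficient = 4
x_6 = 4.0000, f(x_6) = 218.392600, coefficient = 1

I ≈ (0.500000/3) × 983.511729 = 163.918622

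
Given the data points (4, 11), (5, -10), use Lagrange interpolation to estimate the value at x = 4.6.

Lagrange interpolation formula:
P(x) = Σ yᵢ × Lᵢ(x)
where Lᵢ(x) = Π_{j≠i} (x - xⱼ)/(xᵢ - xⱼ)

L_0(4.6) = (4.6 - 5)/(4 - 5) = 0.400000
L_1(4.6) = (4.6 - 4)/(5 - 4) = 0.600000

P(4.6) = 11×L_0(4.6) + (-10)×L_1(4.6)
P(4.6) = -1.600000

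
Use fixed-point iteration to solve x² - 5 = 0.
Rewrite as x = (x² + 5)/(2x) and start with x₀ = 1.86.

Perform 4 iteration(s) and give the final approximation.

Equation: x² - 5 = 0
Fixed-point form: x = (x² + 5)/(2x)
x₀ = 1.86

x_1 = g(1.860000) = 2.274086
x_2 = g(2.274086) = 2.236386
x_3 = g(2.236386) = 2.236068
x_4 = g(2.236068) = 2.236068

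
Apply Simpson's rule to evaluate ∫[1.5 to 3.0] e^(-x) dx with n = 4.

f(x) = e^(-x)
a = 1.5, b = 3.0, n = 4
h = (b - a)/n = 0.375000

Simpson's rule: (h/3)[f(x₀) + 4f(x₁) + 2f(x₂) + ... + f(xₙ)]

x_0 = 1.5000, f(x_0) = 0.223130, coefficient = 1
x_1 = 1.8750, f(x_1) = 0.153355, coefficient = 4
x_2 = 2.2500, f(x_2) = 0.105399, coefficient = 2
x_3 = 2.6250, f(x_3) = 0.072440, coefficient = 4
x_4 = 3.0000, f(x_4) = 0.049787, coefficient = 1

I ≈ (0.375000/3) × 1.386895 = 0.173362
Exact value: 0.173343
Error: 0.000019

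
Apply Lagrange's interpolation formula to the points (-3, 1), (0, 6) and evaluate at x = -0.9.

Lagrange interpolation formula:
P(x) = Σ yᵢ × Lᵢ(x)
where Lᵢ(x) = Π_{j≠i} (x - xⱼ)/(xᵢ - xⱼ)

L_0(-0.9) = (-0.9 - 0)/(-3 - 0) = 0.300000
L_1(-0.9) = (-0.9 - (-3))/(0 - (-3)) = 0.700000

P(-0.9) = 1×L_0(-0.9) + 6×L_1(-0.9)
P(-0.9) = 4.500000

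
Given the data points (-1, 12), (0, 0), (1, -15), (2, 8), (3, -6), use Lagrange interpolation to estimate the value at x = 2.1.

Lagrange interpolation formula:
P(x) = Σ yᵢ × Lᵢ(x)
where Lᵢ(x) = Π_{j≠i} (x - xⱼ)/(xᵢ - xⱼ)

L_0(2.1) = (2.1 - 0)/(-1 - 0) × (2.1 - 1)/(-1 - 1) × (2.1 - 2)/(-1 - 2) × (2.1 - 3)/(-1 - 3) = -0.008663
L_1(2.1) = (2.1 - (-1))/(0 - (-1)) × (2.1 - 1)/(0 - 1) × (2.1 - 2)/(0 - 2) × (2.1 - 3)/(0 - 3) = 0.051150
L_2(2.1) = (2.1 - (-1))/(1 - (-1)) × (2.1 - 0)/(1 - 0) × (2.1 - 2)/(1 - 2) × (2.1 - 3)/(1 - 3) = -0.146475
L_3(2.1) = (2.1 - (-1))/(2 - (-1)) × (2.1 - 0)/(2 - 0) × (2.1 - 1)/(2 - 1) × (2.1 - 3)/(2 - 3) = 1.074150
L_4(2.1) = (2.1 - (-1))/(3 - (-1)) × (2.1 - 0)/(3 - 0) × (2.1 - 1)/(3 - 1) × (2.1 - 2)/(3 - 2) = 0.029838

P(2.1) = 12×L_0(2.1) + 0×L_1(2.1) + (-15)×L_2(2.1) + 8×L_3(2.1) + (-6)×L_4(2.1)
P(2.1) = 10.507350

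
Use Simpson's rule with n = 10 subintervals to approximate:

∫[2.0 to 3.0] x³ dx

f(x) = x³
a = 2.0, b = 3.0, n = 10
h = (b - a)/n = 0.100000

Simpson's rule: (h/3)[f(x₀) + 4f(x₁) + 2f(x₂) + ... + f(xₙ)]

x_0 = 2.0000, f(x_0) = 8.000000, coefficient = 1
x_1 = 2.1000, f(x_1) = 9.261000, coefficient = 4
x_2 = 2.2000, f(x_2) = 10.648000, coefficient = 2
x_3 = 2.3000, f(x_3) = 12.167000, coefficient = 4
x_4 = 2.4000, f(x_4) = 13.824000, coefficient = 2
x_5 = 2.5000, f(x_5) = 15.625000, coefficient = 4
x_6 = 2.6000, f(x_6) = 17.576000, coefficient = 2
x_7 = 2.7000, f(x_7) = 19.683000, coefficient = 4
x_8 = 2.8000, f(x_8) = 21.952000, coefficient = 2
x_9 = 2.9000, f(x_9) = 24.389000, coefficient = 4
x_10 = 3.0000, f(x_10) = 27.000000, coefficient = 1

I ≈ (0.100000/3) × 487.500000 = 16.250000
Exact value: 16.250000
Error: 0.000000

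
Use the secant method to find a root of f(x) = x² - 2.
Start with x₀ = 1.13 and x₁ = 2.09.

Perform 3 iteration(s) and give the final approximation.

f(x) = x² - 2
x₀ = 1.13, x₁ = 2.09

Secant formula: x_{n+1} = x_n - f(x_n)(x_n - x_{n-1})/(f(x_n) - f(x_{n-1}))

Iteration 1:
  f(1.130000) = -0.723100
  f(2.090000) = 2.368100
  x_2 = 2.090000 - 2.368100×(2.090000 - 1.130000)/(2.368100 - (-0.723100))
       = 1.354565
Iteration 2:
  f(2.090000) = 2.368100
  f(1.354565) = -0.165153
  x_3 = 1.354565 - (-0.165153)×(1.354565 - 2.090000)/(-0.165153 - 2.368100)
       = 1.402511
Iteration 3:
  f(1.354565) = -0.165153
  f(1.402511) = -0.032962
  x_4 = 1.402511 - (-0.032962)×(1.402511 - 1.354565)/(-0.032962 - (-0.165153))
       = 1.414467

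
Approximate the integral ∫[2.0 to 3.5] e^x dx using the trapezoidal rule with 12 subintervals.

f(x) = e^x
a = 2.0, b = 3.5, n = 12
h = (b - a)/n = 0.125000

Trapezoidal rule: (h/2)[f(x₀) + 2f(x₁) + 2f(x₂) + ... + f(xₙ)]

x_0 = 2.0000, f(x_0) = 7.389056, coefficient = 1
x_1 = 2.1250, f(x_1) = 8.372897, coefficient = 2
x_2 = 2.2500, f(x_2) = 9.487736, coefficient = 2
x_3 = 2.3750, f(x_3) = 10.751013, coefficient = 2
x_4 = 2.5000, f(x_4) = 12.182494, coefficient = 2
x_5 = 2.6250, f(x_5) = 13.804574, coefficient = 2
x_6 = 2.7500, f(x_6) = 15.642632, coefficient = 2
x_7 = 2.8750, f(x_7) = 17.725424, coefficient = 2
x_8 = 3.0000, f(x_8) = 20.085537, coefficient = 2
x_9 = 3.1250, f(x_9) = 22.759895, coefficient = 2
x_10 = 3.2500, f(x_10) = 25.790340, coefficient = 2
x_11 = 3.3750, f(x_11) = 29.224284, coefficient = 2
x_12 = 3.5000, f(x_12) = 33.115452, coefficient = 1

I ≈ (0.125000/2) × 412.158161 = 25.759885
Exact value: 25.726396
Error: 0.033489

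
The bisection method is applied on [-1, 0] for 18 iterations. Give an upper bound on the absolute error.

Bisection error bound: |error| ≤ (b-a)/2^n
|error| ≤ (0 - (-1))/2^18 = 1/2^18
|error| ≤ 0.0000038147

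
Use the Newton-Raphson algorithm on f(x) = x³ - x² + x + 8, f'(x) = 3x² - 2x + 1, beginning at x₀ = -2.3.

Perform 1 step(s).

f(x) = x³ - x² + x + 8
f'(x) = 3x² - 2x + 1
x₀ = -2.3

Newton-Raphson formula: x_{n+1} = x_n - f(x_n)/f'(x_n)

Iteration 1:
  f(-2.300000) = -11.757000
  f'(-2.300000) = 21.470000
  x_1 = -2.300000 - (-11.757000)/21.470000 = -1.752399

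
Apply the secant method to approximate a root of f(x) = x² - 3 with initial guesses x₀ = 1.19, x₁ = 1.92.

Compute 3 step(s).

f(x) = x² - 3
x₀ = 1.19, x₁ = 1.92

Secant formula: x_{n+1} = x_n - f(x_n)(x_n - x_{n-1})/(f(x_n) - f(x_{n-1}))

Iteration 1:
  f(1.190000) = -1.583900
  f(1.920000) = 0.686400
  x_2 = 1.920000 - 0.686400×(1.920000 - 1.190000)/(0.686400 - (-1.583900))
       = 1.699293
Iteration 2:
  f(1.920000) = 0.686400
  f(1.699293) = -0.112405
  x_3 = 1.699293 - (-0.112405)×(1.699293 - 1.920000)/(-0.112405 - 0.686400)
       = 1.730350
Iteration 3:
  f(1.699293) = -0.112405
  f(1.730350) = -0.005890
  x_4 = 1.730350 - (-0.005890)×(1.730350 - 1.699293)/(-0.005890 - (-0.112405))
       = 1.732067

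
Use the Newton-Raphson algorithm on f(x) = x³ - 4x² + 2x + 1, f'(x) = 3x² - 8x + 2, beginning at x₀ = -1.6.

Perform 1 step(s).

f(x) = x³ - 4x² + 2x + 1
f'(x) = 3x² - 8x + 2
x₀ = -1.6

Newton-Raphson formula: x_{n+1} = x_n - f(x_n)/f'(x_n)

Iteration 1:
  f(-1.600000) = -16.536000
  f'(-1.600000) = 22.480000
  x_1 = -1.600000 - (-16.536000)/22.480000 = -0.864413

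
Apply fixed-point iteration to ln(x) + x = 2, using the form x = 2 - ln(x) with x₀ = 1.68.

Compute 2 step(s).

Equation: ln(x) + x = 2
Fixed-point form: x = 2 - ln(x)
x₀ = 1.68

x_1 = g(1.680000) = 1.481206
x_2 = g(1.481206) = 1.607143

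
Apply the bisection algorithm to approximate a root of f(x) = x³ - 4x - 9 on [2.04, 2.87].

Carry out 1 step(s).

f(x) = x³ - 4x - 9
Initial interval: [2.04, 2.87]

Iteration 1:
  c_1 = (2.040000 + 2.870000)/2 = 2.455000
  f(c_1) = f(2.455000) = -4.023654
  f(a) × f(c) ≥ 0, new interval: [2.455000, 2.870000]

After 1 iteration(s), the approximation is c_1 = 2.455000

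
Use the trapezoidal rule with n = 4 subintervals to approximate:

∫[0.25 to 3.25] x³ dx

f(x) = x³
a = 0.25, b = 3.25, n = 4
h = (b - a)/n = 0.750000

Trapezoidal rule: (h/2)[f(x₀) + 2f(x₁) + 2f(x₂) + ... + f(xₙ)]

x_0 = 0.2500, f(x_0) = 0.015625, coefficient = 1
x_1 = 1.0000, f(x_1) = 1.000000, coefficient = 2
x_2 = 1.7500, f(x_2) = 5.359375, coefficient = 2
x_3 = 2.5000, f(x_3) = 15.625000, coefficient = 2
x_4 = 3.2500, f(x_4) = 34.328125, coefficient = 1

I ≈ (0.750000/2) × 78.312500 = 29.367188
Exact value: 27.890625
Error: 1.476562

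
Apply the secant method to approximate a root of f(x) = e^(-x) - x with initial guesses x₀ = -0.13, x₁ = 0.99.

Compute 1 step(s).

f(x) = e^(-x) - x
x₀ = -0.13, x₁ = 0.99

Secant formula: x_{n+1} = x_n - f(x_n)(x_n - x_{n-1})/(f(x_n) - f(x_{n-1}))

Iteration 1:
  f(-0.130000) = 1.268828
  f(0.990000) = -0.618423
  x_2 = 0.990000 - (-0.618423)×(0.990000 - (-0.130000))/(-0.618423 - 1.268828)
       = 0.622993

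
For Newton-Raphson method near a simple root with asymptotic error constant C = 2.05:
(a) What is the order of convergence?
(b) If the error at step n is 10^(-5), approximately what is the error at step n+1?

(a) Newton-Raphson has quadratic (order 2) convergence near simple roots.
    This means |e_{n+1}| ≈ C|e_n|².

(b) With |e_n| = 10^(-5) and C = 2.05:
    |e_{n+1}| ≈ 2.05 × (10^(-5))² = 2.05 × 10^(-10)

(a) 2 (quadratic); (b) |e_{n+1}| ≈ 2.050e-10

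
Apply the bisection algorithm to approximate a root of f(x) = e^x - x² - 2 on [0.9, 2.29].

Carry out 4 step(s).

f(x) = e^x - x² - 2
Initial interval: [0.9, 2.29]

Iteration 1:
  c_1 = (0.900000 + 2.290000)/2 = 1.595000
  f(c_1) = f(1.595000) = 0.384304
  f(a) × f(c) < 0, new interval: [0.900000, 1.595000]
Iteration 2:
  c_2 = (0.900000 + 1.595000)/2 = 1.247500
  f(c_2) = f(1.247500) = -0.074628
  f(a) × f(c) ≥ 0, new interval: [1.247500, 1.595000]
Iteration 3:
  c_3 = (1.247500 + 1.595000)/2 = 1.421250
  f(c_3) = f(1.421250) = 0.122344
  f(a) × f(c) < 0, new interval: [1.247500, 1.421250]
Iteration 4:
  c_4 = (1.247500 + 1.421250)/2 = 1.334375
  f(c_4) = f(1.334375) = 0.017065
  f(a) × f(c) < 0, new interval: [1.247500, 1.334375]

After 4 iteration(s), the approximation is c_4 = 1.334375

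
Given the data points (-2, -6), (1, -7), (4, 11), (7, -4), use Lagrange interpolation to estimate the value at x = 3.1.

Lagrange interpolation formula:
P(x) = Σ yᵢ × Lᵢ(x)
where Lᵢ(x) = Π_{j≠i} (x - xⱼ)/(xᵢ - xⱼ)

L_0(3.1) = (3.1 - 1)/(-2 - 1) × (3.1 - 4)/(-2 - 4) × (3.1 - 7)/(-2 - 7) = -0.045500
L_1(3.1) = (3.1 - (-2))/(1 - (-2)) × (3.1 - 4)/(1 - 4) × (3.1 - 7)/(1 - 7) = 0.331500
L_2(3.1) = (3.1 - (-2))/(4 - (-2)) × (3.1 - 1)/(4 - 1) × (3.1 - 7)/(4 - 7) = 0.773500
L_3(3.1) = (3.1 - (-2))/(7 - (-2)) × (3.1 - 1)/(7 - 1) × (3.1 - 4)/(7 - 4) = -0.059500

P(3.1) = (-6)×L_0(3.1) + (-7)×L_1(3.1) + 11×L_2(3.1) + (-4)×L_3(3.1)
P(3.1) = 6.699000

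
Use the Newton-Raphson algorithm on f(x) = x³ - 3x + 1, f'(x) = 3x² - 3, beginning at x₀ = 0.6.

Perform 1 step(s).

f(x) = x³ - 3x + 1
f'(x) = 3x² - 3
x₀ = 0.6

Newton-Raphson formula: x_{n+1} = x_n - f(x_n)/f'(x_n)

Iteration 1:
  f(0.600000) = -0.584000
  f'(0.600000) = -1.920000
  x_1 = 0.600000 - (-0.584000)/(-1.920000) = 0.295833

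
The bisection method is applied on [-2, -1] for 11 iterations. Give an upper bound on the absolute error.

Bisection error bound: |error| ≤ (b-a)/2^n
|error| ≤ (-1 - (-2))/2^11 = 1/2^11
|error| ≤ 0.0004882812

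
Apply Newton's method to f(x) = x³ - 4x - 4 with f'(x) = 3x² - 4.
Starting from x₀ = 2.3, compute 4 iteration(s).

f(x) = x³ - 4x - 4
f'(x) = 3x² - 4
x₀ = 2.3

Newton-Raphson formula: x_{n+1} = x_n - f(x_n)/f'(x_n)

Iteration 1:
  f(2.300000) = -1.033000
  f'(2.300000) = 11.870000
  x_1 = 2.300000 - (-1.033000)/11.870000 = 2.387026
Iteration 2:
  f(2.387026) = 0.052917
  f'(2.387026) = 13.093681
  x_2 = 2.387026 - 0.052917/13.093681 = 2.382985
Iteration 3:
  f(2.382985) = 0.000117
  f'(2.382985) = 13.035849
  x_3 = 2.382985 - 0.000117/13.035849 = 2.382976
Iteration 4:
  f(2.382976) = 0.000000
  f'(2.382976) = 13.035721
  x_4 = 2.382976 - 0.000000/13.035721 = 2.382976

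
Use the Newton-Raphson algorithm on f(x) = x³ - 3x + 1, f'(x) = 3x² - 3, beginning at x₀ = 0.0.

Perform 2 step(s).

f(x) = x³ - 3x + 1
f'(x) = 3x² - 3
x₀ = 0.0

Newton-Raphson formula: x_{n+1} = x_n - f(x_n)/f'(x_n)

Iteration 1:
  f(0.000000) = 1.000000
  f'(0.000000) = -3.000000
  x_1 = 0.000000 - 1.000000/(-3.000000) = 0.333333
Iteration 2:
  f(0.333333) = 0.037037
  f'(0.333333) = -2.666667
  x_2 = 0.333333 - 0.037037/(-2.666667) = 0.347222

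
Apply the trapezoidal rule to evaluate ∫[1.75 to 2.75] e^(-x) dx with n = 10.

f(x) = e^(-x)
a = 1.75, b = 2.75, n = 10
h = (b - a)/n = 0.100000

Trapezoidal rule: (h/2)[f(x₀) + 2f(x₁) + 2f(x₂) + ... + f(xₙ)]

x_0 = 1.7500, f(x_0) = 0.173774, coefficient = 1
x_1 = 1.8500, f(x_1) = 0.157237, coefficient = 2
x_2 = 1.9500, f(x_2) = 0.142274, coefficient = 2
x_3 = 2.0500, f(x_3) = 0.128735, coefficient = 2
x_4 = 2.1500, f(x_4) = 0.116484, coefficient = 2
x_5 = 2.2500, f(x_5) = 0.105399, coefficient = 2
x_6 = 2.3500, f(x_6) = 0.095369, coefficient = 2
x_7 = 2.4500, f(x_7) = 0.086294, coefficient = 2
x_8 = 2.5500, f(x_8) = 0.078082, coefficient = 2
x_9 = 2.6500, f(x_9) = 0.070651, coefficient = 2
x_10 = 2.7500, f(x_10) = 0.063928, coefficient = 1

I ≈ (0.100000/2) × 2.198752 = 0.109938
Exact value: 0.109846
Error: 0.000092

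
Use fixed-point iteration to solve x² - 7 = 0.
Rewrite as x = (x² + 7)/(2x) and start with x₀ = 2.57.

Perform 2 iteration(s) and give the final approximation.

Equation: x² - 7 = 0
Fixed-point form: x = (x² + 7)/(2x)
x₀ = 2.57

x_1 = g(2.570000) = 2.646868
x_2 = g(2.646868) = 2.645752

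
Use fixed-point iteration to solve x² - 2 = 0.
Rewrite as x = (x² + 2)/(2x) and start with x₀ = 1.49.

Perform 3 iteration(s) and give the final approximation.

Equation: x² - 2 = 0
Fixed-point form: x = (x² + 2)/(2x)
x₀ = 1.49

x_1 = g(1.490000) = 1.416141
x_2 = g(1.416141) = 1.414215
x_3 = g(1.414215) = 1.414214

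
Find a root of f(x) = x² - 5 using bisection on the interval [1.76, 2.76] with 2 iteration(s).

f(x) = x² - 5
Initial interval: [1.76, 2.76]

Iteration 1:
  c_1 = (1.760000 + 2.760000)/2 = 2.260000
  f(c_1) = f(2.260000) = 0.107600
  f(a) × f(c) < 0, new interval: [1.760000, 2.260000]
Iteration 2:
  c_2 = (1.760000 + 2.260000)/2 = 2.010000
  f(c_2) = f(2.010000) = -0.959900
  f(a) × f(c) ≥ 0, new interval: [2.010000, 2.260000]

After 2 iteration(s), the approximation is c_2 = 2.010000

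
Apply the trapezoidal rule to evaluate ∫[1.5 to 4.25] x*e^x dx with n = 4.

f(x) = x*e^x
a = 1.5, b = 4.25, n = 4
h = (b - a)/n = 0.687500

Trapezoidal rule: (h/2)[f(x₀) + 2f(x₁) + 2f(x₂) + ... + f(xₙ)]

x_0 = 1.5000, f(x_0) = 6.722534, coefficient = 1
x_1 = 2.1875, f(x_1) = 19.496975, coefficient = 2
x_2 = 2.8750, f(x_2) = 50.960594, coefficient = 2
x_3 = 3.5625, f(x_3) = 125.582454, coefficient = 2
x_4 = 4.2500, f(x_4) = 297.948002, coefficient = 1

I ≈ (0.687500/2) × 696.750583 = 239.508013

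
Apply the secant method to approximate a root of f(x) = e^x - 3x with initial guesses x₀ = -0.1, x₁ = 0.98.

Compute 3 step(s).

f(x) = e^x - 3x
x₀ = -0.1, x₁ = 0.98

Secant formula: x_{n+1} = x_n - f(x_n)(x_n - x_{n-1})/(f(x_n) - f(x_{n-1}))

Iteration 1:
  f(-0.100000) = 1.204837
  f(0.980000) = -0.275544
  x_2 = 0.980000 - (-0.275544)×(0.980000 - (-0.100000))/(-0.275544 - 1.204837)
       = 0.778979
Iteration 2:
  f(0.980000) = -0.275544
  f(0.778979) = -0.157691
  x_3 = 0.778979 - (-0.157691)×(0.778979 - 0.980000)/(-0.157691 - (-0.275544))
       = 0.510006
Iteration 3:
  f(0.778979) = -0.157691
  f(0.510006) = 0.135283
  x_4 = 0.510006 - 0.135283×(0.510006 - 0.778979)/(0.135283 - (-0.157691))
       = 0.634206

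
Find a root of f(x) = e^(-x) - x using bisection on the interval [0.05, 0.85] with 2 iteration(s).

f(x) = e^(-x) - x
Initial interval: [0.05, 0.85]

Iteration 1:
  c_1 = (0.050000 + 0.850000)/2 = 0.450000
  f(c_1) = f(0.450000) = 0.187628
  f(a) × f(c) ≥ 0, new interval: [0.450000, 0.850000]
Iteration 2:
  c_2 = (0.450000 + 0.850000)/2 = 0.650000
  f(c_2) = f(0.650000) = -0.127954
  f(a) × f(c) < 0, new interval: [0.450000, 0.650000]

After 2 iteration(s), the approximation is c_2 = 0.650000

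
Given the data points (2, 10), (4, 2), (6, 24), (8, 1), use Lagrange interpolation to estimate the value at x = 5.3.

Lagrange interpolation formula:
P(x) = Σ yᵢ × Lᵢ(x)
where Lᵢ(x) = Π_{j≠i} (x - xⱼ)/(xᵢ - xⱼ)

L_0(5.3) = (5.3 - 4)/(2 - 4) × (5.3 - 6)/(2 - 6) × (5.3 - 8)/(2 - 8) = -0.051188
L_1(5.3) = (5.3 - 2)/(4 - 2) × (5.3 - 6)/(4 - 6) × (5.3 - 8)/(4 - 8) = 0.389813
L_2(5.3) = (5.3 - 2)/(6 - 2) × (5.3 - 4)/(6 - 4) × (5.3 - 8)/(6 - 8) = 0.723937
L_3(5.3) = (5.3 - 2)/(8 - 2) × (5.3 - 4)/(8 - 4) × (5.3 - 6)/(8 - 6) = -0.062563

P(5.3) = 10×L_0(5.3) + 2×L_1(5.3) + 24×L_2(5.3) + 1×L_3(5.3)
P(5.3) = 17.579687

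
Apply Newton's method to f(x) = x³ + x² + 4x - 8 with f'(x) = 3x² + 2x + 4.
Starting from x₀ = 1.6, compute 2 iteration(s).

f(x) = x³ + x² + 4x - 8
f'(x) = 3x² + 2x + 4
x₀ = 1.6

Newton-Raphson formula: x_{n+1} = x_n - f(x_n)/f'(x_n)

Iteration 1:
  f(1.600000) = 5.056000
  f'(1.600000) = 14.880000
  x_1 = 1.600000 - 5.056000/14.880000 = 1.260215
Iteration 2:
  f(1.260215) = 0.630403
  f'(1.260215) = 11.284856
  x_2 = 1.260215 - 0.630403/11.284856 = 1.204352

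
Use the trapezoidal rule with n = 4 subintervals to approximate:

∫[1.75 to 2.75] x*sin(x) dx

f(x) = x*sin(x)
a = 1.75, b = 2.75, n = 4
h = (b - a)/n = 0.250000

Trapezoidal rule: (h/2)[f(x₀) + 2f(x₁) + 2f(x₂) + ... + f(xₙ)]

x_0 = 1.7500, f(x_0) = 1.721975, coefficient = 1
x_1 = 2.0000, f(x_1) = 1.818595, coefficient = 2
x_2 = 2.2500, f(x_2) = 1.750665, coefficient = 2
x_3 = 2.5000, f(x_3) = 1.496180, coefficient = 2
x_4 = 2.7500, f(x_4) = 1.049568, coefficient = 1

I ≈ (0.250000/2) × 12.902423 = 1.612803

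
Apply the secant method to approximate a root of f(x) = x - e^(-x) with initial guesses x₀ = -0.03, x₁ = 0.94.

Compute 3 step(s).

f(x) = x - e^(-x)
x₀ = -0.03, x₁ = 0.94

Secant formula: x_{n+1} = x_n - f(x_n)(x_n - x_{n-1})/(f(x_n) - f(x_{n-1}))

Iteration 1:
  f(-0.030000) = -1.060455
  f(0.940000) = 0.549372
  x_2 = 0.940000 - 0.549372×(0.940000 - (-0.030000))/(0.549372 - (-1.060455))
       = 0.608976
Iteration 2:
  f(0.940000) = 0.549372
  f(0.608976) = 0.065069
  x_3 = 0.608976 - 0.065069×(0.608976 - 0.940000)/(0.065069 - 0.549372)
       = 0.564501
Iteration 3:
  f(0.608976) = 0.065069
  f(0.564501) = -0.004142
  x_4 = 0.564501 - (-0.004142)×(0.564501 - 0.608976)/(-0.004142 - 0.065069)
       = 0.567163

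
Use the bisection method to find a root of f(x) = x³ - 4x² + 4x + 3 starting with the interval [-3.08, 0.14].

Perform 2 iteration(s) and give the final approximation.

f(x) = x³ - 4x² + 4x + 3
Initial interval: [-3.08, 0.14]

Iteration 1:
  c_1 = (-3.080000 + 0.140000)/2 = -1.470000
  f(c_1) = f(-1.470000) = -14.700123
  f(a) × f(c) ≥ 0, new interval: [-1.470000, 0.140000]
Iteration 2:
  c_2 = (-1.470000 + 0.140000)/2 = -0.665000
  f(c_2) = f(-0.665000) = -1.722980
  f(a) × f(c) ≥ 0, new interval: [-0.665000, 0.140000]

After 2 iteration(s), the approximation is c_2 = -0.665000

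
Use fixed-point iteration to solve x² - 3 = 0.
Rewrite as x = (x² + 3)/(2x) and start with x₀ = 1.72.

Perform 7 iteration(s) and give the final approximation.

Equation: x² - 3 = 0
Fixed-point form: x = (x² + 3)/(2x)
x₀ = 1.72

x_1 = g(1.720000) = 1.732093
x_2 = g(1.732093) = 1.732051
x_3 = g(1.732051) = 1.732051
x_4 = g(1.732051) = 1.732051
x_5 = g(1.732051) = 1.732051
x_6 = g(1.732051) = 1.732051
x_7 = g(1.732051) = 1.732051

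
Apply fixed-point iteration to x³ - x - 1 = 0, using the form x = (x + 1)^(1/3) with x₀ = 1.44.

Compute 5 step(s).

Equation: x³ - x - 1 = 0
Fixed-point form: x = (x + 1)^(1/3)
x₀ = 1.44

x_1 = g(1.440000) = 1.346263
x_2 = g(1.346263) = 1.328798
x_3 = g(1.328798) = 1.325492
x_4 = g(1.325492) = 1.324865
x_5 = g(1.324865) = 1.324746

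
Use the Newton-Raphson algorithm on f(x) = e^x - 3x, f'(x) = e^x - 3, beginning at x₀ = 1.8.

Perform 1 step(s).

f(x) = e^x - 3x
f'(x) = e^x - 3
x₀ = 1.8

Newton-Raphson formula: x_{n+1} = x_n - f(x_n)/f'(x_n)

Iteration 1:
  f(1.800000) = 0.649647
  f'(1.800000) = 3.049647
  x_1 = 1.800000 - 0.649647/3.049647 = 1.586976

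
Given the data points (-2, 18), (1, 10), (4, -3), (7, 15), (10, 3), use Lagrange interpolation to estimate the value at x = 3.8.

Lagrange interpolation formula:
P(x) = Σ yᵢ × Lᵢ(x)
where Lᵢ(x) = Π_{j≠i} (x - xⱼ)/(xᵢ - xⱼ)

L_0(3.8) = (3.8 - 1)/(-2 - 1) × (3.8 - 4)/(-2 - 4) × (3.8 - 7)/(-2 - 7) × (3.8 - 10)/(-2 - 10) = -0.005715
L_1(3.8) = (3.8 - (-2))/(1 - (-2)) × (3.8 - 4)/(1 - 4) × (3.8 - 7)/(1 - 7) × (3.8 - 10)/(1 - 10) = 0.047355
L_2(3.8) = (3.8 - (-2))/(4 - (-2)) × (3.8 - 1)/(4 - 1) × (3.8 - 7)/(4 - 7) × (3.8 - 10)/(4 - 10) = 0.994449
L_3(3.8) = (3.8 - (-2))/(7 - (-2)) × (3.8 - 1)/(7 - 1) × (3.8 - 4)/(7 - 4) × (3.8 - 10)/(7 - 10) = -0.041435
L_4(3.8) = (3.8 - (-2))/(10 - (-2)) × (3.8 - 1)/(10 - 1) × (3.8 - 4)/(10 - 4) × (3.8 - 7)/(10 - 7) = 0.005347

P(3.8) = 18×L_0(3.8) + 10×L_1(3.8) + (-3)×L_2(3.8) + 15×L_3(3.8) + 3×L_4(3.8)
P(3.8) = -3.218166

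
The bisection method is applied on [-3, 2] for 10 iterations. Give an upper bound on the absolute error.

Bisection error bound: |error| ≤ (b-a)/2^n
|error| ≤ (2 - (-3))/2^10 = 5/2^10
|error| ≤ 0.0048828125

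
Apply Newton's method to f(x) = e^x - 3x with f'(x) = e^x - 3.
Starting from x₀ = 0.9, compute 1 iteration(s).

f(x) = e^x - 3x
f'(x) = e^x - 3
x₀ = 0.9

Newton-Raphson formula: x_{n+1} = x_n - f(x_n)/f'(x_n)

Iteration 1:
  f(0.900000) = -0.240397
  f'(0.900000) = -0.540397
  x_1 = 0.900000 - (-0.240397)/(-0.540397) = 0.455148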